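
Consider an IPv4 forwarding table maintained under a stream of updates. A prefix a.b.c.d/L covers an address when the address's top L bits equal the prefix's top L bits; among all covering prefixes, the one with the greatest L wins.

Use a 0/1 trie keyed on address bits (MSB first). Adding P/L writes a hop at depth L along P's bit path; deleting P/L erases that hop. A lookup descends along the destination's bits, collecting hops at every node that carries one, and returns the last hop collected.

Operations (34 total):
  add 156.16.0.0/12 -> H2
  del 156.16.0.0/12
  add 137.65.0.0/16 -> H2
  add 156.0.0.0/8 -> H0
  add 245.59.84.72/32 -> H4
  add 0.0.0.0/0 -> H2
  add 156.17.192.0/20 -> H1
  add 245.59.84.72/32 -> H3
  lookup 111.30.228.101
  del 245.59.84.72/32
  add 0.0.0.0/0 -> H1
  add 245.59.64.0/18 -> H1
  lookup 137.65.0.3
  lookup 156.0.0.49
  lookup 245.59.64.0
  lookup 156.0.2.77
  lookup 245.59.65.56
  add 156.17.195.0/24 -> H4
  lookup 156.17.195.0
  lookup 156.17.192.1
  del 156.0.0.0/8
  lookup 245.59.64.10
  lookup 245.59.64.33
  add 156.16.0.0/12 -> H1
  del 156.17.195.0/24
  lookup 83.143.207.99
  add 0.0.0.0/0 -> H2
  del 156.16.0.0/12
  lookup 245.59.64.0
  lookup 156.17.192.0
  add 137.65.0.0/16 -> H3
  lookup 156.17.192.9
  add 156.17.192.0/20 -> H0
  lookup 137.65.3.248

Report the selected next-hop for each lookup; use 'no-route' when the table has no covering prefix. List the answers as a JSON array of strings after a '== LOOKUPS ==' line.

Apply in order:
  add 156.16.0.0/12 -> H2 at depth 12
  - 156.16.0.0/12 clear@12
  add 137.65.0.0/16 -> H2 at depth 16
  add 156.0.0.0/8 -> H0 at depth 8
  add 245.59.84.72/32 -> H4 at depth 32
  add 0.0.0.0/0 -> H2 at depth 0
  add 156.17.192.0/20 -> H1 at depth 20
  add 245.59.84.72/32 -> H3 at depth 32
  ? 111.30.228.101  path d0:H2  best=H2
  - 245.59.84.72/32 clear@32
  add 0.0.0.0/0 -> H1 at depth 0
  add 245.59.64.0/18 -> H1 at depth 18
  ? 137.65.0.3  path d0:H1→d1:-→d2:-→d3:-→d4:-→d5:-→d6:-→d7:-→d8:-→d9:-→d10:-→d11:-→d12:-→d13:-→d14:-→d15:-→d16:H2  best=H2
  ? 156.0.0.49  path d0:H1→d1:-→d2:-→d3:-→d4:-→d5:-→d6:-→d7:-→d8:H0→d9:-→d10:-→d11:-  best=H0
  ? 245.59.64.0  path d0:H1→d1:-→d2:-→d3:-→d4:-→d5:-→d6:-→d7:-→d8:-→d9:-→d10:-→d11:-→d12:-→d13:-→d14:-→d15:-→d16:-→d17:-→d18:H1→d19:-  best=H1
  ? 156.0.2.77  path d0:H1→d1:-→d2:-→d3:-→d4:-→d5:-→d6:-→d7:-→d8:H0→d9:-→d10:-→d11:-  best=H0
  ? 245.59.65.56  path d0:H1→d1:-→d2:-→d3:-→d4:-→d5:-→d6:-→d7:-→d8:-→d9:-→d10:-→d11:-→d12:-→d13:-→d14:-→d15:-→d16:-→d17:-→d18:H1→d19:-  best=H1
  add 156.17.195.0/24 -> H4 at depth 24
  ? 156.17.195.0  path d0:H1→d1:-→d2:-→d3:-→d4:-→d5:-→d6:-→d7:-→d8:H0→d9:-→d10:-→d11:-→d12:-→d13:-→d14:-→d15:-→d16:-→d17:-→d18:-→d19:-→d20:H1→d21:-→d22:-→d23:-→d24:H4  best=H4
  ? 156.17.192.1  path d0:H1→d1:-→d2:-→d3:-→d4:-→d5:-→d6:-→d7:-→d8:H0→d9:-→d10:-→d11:-→d12:-→d13:-→d14:-→d15:-→d16:-→d17:-→d18:-→d19:-→d20:H1→d21:-→d22:-  best=H1
  - 156.0.0.0/8 clear@8
  ? 245.59.64.10  path d0:H1→d1:-→d2:-→d3:-→d4:-→d5:-→d6:-→d7:-→d8:-→d9:-→d10:-→d11:-→d12:-→d13:-→d14:-→d15:-→d16:-→d17:-→d18:H1→d19:-  best=H1
  ? 245.59.64.33  path d0:H1→d1:-→d2:-→d3:-→d4:-→d5:-→d6:-→d7:-→d8:-→d9:-→d10:-→d11:-→d12:-→d13:-→d14:-→d15:-→d16:-→d17:-→d18:H1→d19:-  best=H1
  add 156.16.0.0/12 -> H1 at depth 12
  - 156.17.195.0/24 clear@24
  ? 83.143.207.99  path d0:H1  best=H1
  add 0.0.0.0/0 -> H2 at depth 0
  - 156.16.0.0/12 clear@12
  ? 245.59.64.0  path d0:H2→d1:-→d2:-→d3:-→d4:-→d5:-→d6:-→d7:-→d8:-→d9:-→d10:-→d11:-→d12:-→d13:-→d14:-→d15:-→d16:-→d17:-→d18:H1→d19:-  best=H1
  ? 156.17.192.0  path d0:H2→d1:-→d2:-→d3:-→d4:-→d5:-→d6:-→d7:-→d8:-→d9:-→d10:-→d11:-→d12:-→d13:-→d14:-→d15:-→d16:-→d17:-→d18:-→d19:-→d20:H1→d21:-→d22:-  best=H1
  add 137.65.0.0/16 -> H3 at depth 16
  ? 156.17.192.9  path d0:H2→d1:-→d2:-→d3:-→d4:-→d5:-→d6:-→d7:-→d8:-→d9:-→d10:-→d11:-→d12:-→d13:-→d14:-→d15:-→d16:-→d17:-→d18:-→d19:-→d20:H1→d21:-→d22:-  best=H1
  add 156.17.192.0/20 -> H0 at depth 20
  ? 137.65.3.248  path d0:H2→d1:-→d2:-→d3:-→d4:-→d5:-→d6:-→d7:-→d8:-→d9:-→d10:-→d11:-→d12:-→d13:-→d14:-→d15:-→d16:H3  best=H3

== LOOKUPS ==
["H2","H2","H0","H1","H0","H1","H4","H1","H1","H1","H1","H1","H1","H1","H3"]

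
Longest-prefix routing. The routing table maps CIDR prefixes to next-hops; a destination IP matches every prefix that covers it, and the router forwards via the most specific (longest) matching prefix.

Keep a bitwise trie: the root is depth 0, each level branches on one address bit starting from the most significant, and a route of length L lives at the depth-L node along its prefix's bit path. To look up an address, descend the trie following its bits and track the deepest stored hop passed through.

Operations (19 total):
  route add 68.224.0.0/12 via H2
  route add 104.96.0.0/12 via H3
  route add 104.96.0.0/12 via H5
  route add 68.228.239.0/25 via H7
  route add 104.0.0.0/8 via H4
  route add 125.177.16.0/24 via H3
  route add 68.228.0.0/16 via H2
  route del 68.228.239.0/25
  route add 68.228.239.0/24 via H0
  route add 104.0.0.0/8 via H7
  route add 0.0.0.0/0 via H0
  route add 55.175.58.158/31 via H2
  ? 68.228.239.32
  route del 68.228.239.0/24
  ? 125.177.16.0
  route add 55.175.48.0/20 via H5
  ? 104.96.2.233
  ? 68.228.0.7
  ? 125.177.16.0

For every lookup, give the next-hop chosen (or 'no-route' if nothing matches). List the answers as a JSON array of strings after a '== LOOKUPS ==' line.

Trace:
  + 68.224.0.0/12 (H2) depth=12
  + 104.96.0.0/12 (H3) depth=12
  + 104.96.0.0/12 (H5) depth=12
  + 68.228.239.0/25 (H7) depth=25
  + 104.0.0.0/8 (H4) depth=8
  + 125.177.16.0/24 (H3) depth=24
  + 68.228.0.0/16 (H2) depth=16
  del 68.228.239.0/25 (clear depth 25)
  + 68.228.239.0/24 (H0) depth=24
  + 104.0.0.0/8 (H7) depth=8
  + 0.0.0.0/0 (H0) depth=0
  + 55.175.58.158/31 (H2) depth=31
  ? 68.228.239.32  path d0:H0→d1:-→d2:-→d3:-→d4:-→d5:-→d6:-→d7:-→d8:-→d9:-→d10:-→d11:-→d12:H2→d13:-→d14:-→d15:-→d16:H2→d17:-→d18:-→d19:-→d20:-→d21:-→d22:-→d23:-→d24:H0→d25:-  best=H0
  del 68.228.239.0/24 (clear depth 24)
  ? 125.177.16.0  path d0:H0→d1:-→d2:-→d3:-→d4:-→d5:-→d6:-→d7:-→d8:-→d9:-→d10:-→d11:-→d12:-→d13:-→d14:-→d15:-→d16:-→d17:-→d18:-→d19:-→d20:-→d21:-→d22:-→d23:-→d24:H3  best=H3
  + 55.175.48.0/20 (H5) depth=20
  ? 104.96.2.233  path d0:H0→d1:-→d2:-→d3:-→d4:-→d5:-→d6:-→d7:-→d8:H7→d9:-→d10:-→d11:-→d12:H5  best=H5
  ? 68.228.0.7  path d0:H0→d1:-→d2:-→d3:-→d4:-→d5:-→d6:-→d7:-→d8:-→d9:-→d10:-→d11:-→d12:H2→d13:-→d14:-→d15:-→d16:H2  best=H2
  ? 125.177.16.0  path d0:H0→d1:-→d2:-→d3:-→d4:-→d5:-→d6:-→d7:-→d8:-→d9:-→d10:-→d11:-→d12:-→d13:-→d14:-→d15:-→d16:-→d17:-→d18:-→d19:-→d20:-→d21:-→d22:-→d23:-→d24:H3  best=H3

== LOOKUPS ==
["H0","H3","H5","H2","H3"]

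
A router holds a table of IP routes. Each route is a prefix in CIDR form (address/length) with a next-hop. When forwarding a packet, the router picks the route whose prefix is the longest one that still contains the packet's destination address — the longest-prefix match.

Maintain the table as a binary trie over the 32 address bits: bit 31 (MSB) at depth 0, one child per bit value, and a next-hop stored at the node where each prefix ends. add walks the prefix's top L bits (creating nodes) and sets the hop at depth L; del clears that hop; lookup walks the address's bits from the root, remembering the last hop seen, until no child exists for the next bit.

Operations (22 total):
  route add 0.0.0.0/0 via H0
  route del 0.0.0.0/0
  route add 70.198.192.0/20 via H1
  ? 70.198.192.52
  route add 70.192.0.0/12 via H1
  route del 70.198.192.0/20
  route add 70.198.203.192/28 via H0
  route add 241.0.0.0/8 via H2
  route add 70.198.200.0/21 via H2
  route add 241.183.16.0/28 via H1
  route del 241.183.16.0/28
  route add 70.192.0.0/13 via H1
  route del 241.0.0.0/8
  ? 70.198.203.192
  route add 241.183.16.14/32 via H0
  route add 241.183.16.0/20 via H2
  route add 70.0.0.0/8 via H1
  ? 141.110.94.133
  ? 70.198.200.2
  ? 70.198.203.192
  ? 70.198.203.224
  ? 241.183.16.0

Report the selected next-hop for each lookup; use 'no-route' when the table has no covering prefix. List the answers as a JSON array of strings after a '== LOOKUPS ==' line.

Process each operation:
  + 0.0.0.0/0 (H0) depth=0
  - 0.0.0.0/0 clear@0
  + 70.198.192.0/20 (H1) depth=20
  lookup 70.198.192.52: bits 01000110110001101100 walk d0:-→d1:-→d2:-→d3:-→d4:-→d5:-→d6:-→d7:-→d8:-→d9:-→d10:-→d11:-→d12:-→d13:-→d14:-→d15:-→d16:-→d17:-→d18:-→d19:-→d20:H1 -> H1
  + 70.192.0.0/12 (H1) depth=12
  - 70.198.192.0/20 clear@20
  + 70.198.203.192/28 (H0) depth=28
  + 241.0.0.0/8 (H2) depth=8
  + 70.198.200.0/21 (H2) depth=21
  + 241.183.16.0/28 (H1) depth=28
  - 241.183.16.0/28 clear@28
  + 70.192.0.0/13 (H1) depth=13
  - 241.0.0.0/8 clear@8
  lookup 70.198.203.192: bits 0100011011000110110010111100 walk d0:-→d1:-→d2:-→d3:-→d4:-→d5:-→d6:-→d7:-→d8:-→d9:-→d10:-→d11:-→d12:H1→d13:H1→d14:-→d15:-→d16:-→d17:-→d18:-→d19:-→d20:-→d21:H2→d22:-→d23:-→d24:-→d25:-→d26:-→d27:-→d28:H0 -> H0
  + 241.183.16.14/32 (H0) depth=32
  + 241.183.16.0/20 (H2) depth=20
  + 70.0.0.0/8 (H1) depth=8
  lookup 141.110.94.133: bits 1 walk d0:-→d1:- -> no-route
  lookup 70.198.200.2: bits 0100011011000110110010 walk d0:-→d1:-→d2:-→d3:-→d4:-→d5:-→d6:-→d7:-→d8:H1→d9:-→d10:-→d11:-→d12:H1→d13:H1→d14:-→d15:-→d16:-→d17:-→d18:-→d19:-→d20:-→d21:H2→d22:- -> H2
  lookup 70.198.203.192: bits 0100011011000110110010111100 walk d0:-→d1:-→d2:-→d3:-→d4:-→d5:-→d6:-→d7:-→d8:H1→d9:-→d10:-→d11:-→d12:H1→d13:H1→d14:-→d15:-→d16:-→d17:-→d18:-→d19:-→d20:-→d21:H2→d22:-→d23:-→d24:-→d25:-→d26:-→d27:-→d28:H0 -> H0
  lookup 70.198.203.224: bits 01000110110001101100101111 walk d0:-→d1:-→d2:-→d3:-→d4:-→d5:-→d6:-→d7:-→d8:H1→d9:-→d10:-→d11:-→d12:H1→d13:H1→d14:-→d15:-→d16:-→d17:-→d18:-→d19:-→d20:-→d21:H2→d22:-→d23:-→d24:-→d25:-→d26:- -> H2
  lookup 241.183.16.0: bits 1111000110110111000100000000 walk d0:-→d1:-→d2:-→d3:-→d4:-→d5:-→d6:-→d7:-→d8:-→d9:-→d10:-→d11:-→d12:-→d13:-→d14:-→d15:-→d16:-→d17:-→d18:-→d19:-→d20:H2→d21:-→d22:-→d23:-→d24:-→d25:-→d26:-→d27:-→d28:- -> H2

== LOOKUPS ==
["H1","H0","no-route","H2","H0","H2","H2"]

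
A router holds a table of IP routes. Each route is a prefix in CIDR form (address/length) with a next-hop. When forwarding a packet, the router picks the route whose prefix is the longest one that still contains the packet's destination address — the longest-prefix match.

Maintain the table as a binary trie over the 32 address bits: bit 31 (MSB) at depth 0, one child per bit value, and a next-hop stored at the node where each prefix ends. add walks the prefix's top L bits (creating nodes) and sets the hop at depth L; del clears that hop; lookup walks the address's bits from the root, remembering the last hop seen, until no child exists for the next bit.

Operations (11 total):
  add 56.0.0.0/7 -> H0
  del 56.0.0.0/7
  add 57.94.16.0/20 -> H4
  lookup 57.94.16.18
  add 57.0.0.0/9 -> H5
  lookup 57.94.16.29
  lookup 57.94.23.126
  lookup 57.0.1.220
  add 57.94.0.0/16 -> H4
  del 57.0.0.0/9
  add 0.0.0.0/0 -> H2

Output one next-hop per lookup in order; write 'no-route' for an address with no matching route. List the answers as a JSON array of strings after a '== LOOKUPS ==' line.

Apply in order:
  add 56.0.0.0/7 -> H0 at depth 7
  del 56.0.0.0/7 (clear depth 7)
  add 57.94.16.0/20 -> H4 at depth 20
  Q 57.94.16.18: descend 00111001010111100001 ; hops seen [H4] ; pick H4
  add 57.0.0.0/9 -> H5 at depth 9
  Q 57.94.16.29: descend 00111001010111100001 ; hops seen [H5,H4] ; pick H4
  Q 57.94.23.126: descend 00111001010111100001 ; hops seen [H5,H4] ; pick H4
  Q 57.0.1.220: descend 001110010 ; hops seen [H5] ; pick H5
  add 57.94.0.0/16 -> H4 at depth 16
  del 57.0.0.0/9 (clear depth 9)
  add 0.0.0.0/0 -> H2 at depth 0

== LOOKUPS ==
["H4","H4","H4","H5"]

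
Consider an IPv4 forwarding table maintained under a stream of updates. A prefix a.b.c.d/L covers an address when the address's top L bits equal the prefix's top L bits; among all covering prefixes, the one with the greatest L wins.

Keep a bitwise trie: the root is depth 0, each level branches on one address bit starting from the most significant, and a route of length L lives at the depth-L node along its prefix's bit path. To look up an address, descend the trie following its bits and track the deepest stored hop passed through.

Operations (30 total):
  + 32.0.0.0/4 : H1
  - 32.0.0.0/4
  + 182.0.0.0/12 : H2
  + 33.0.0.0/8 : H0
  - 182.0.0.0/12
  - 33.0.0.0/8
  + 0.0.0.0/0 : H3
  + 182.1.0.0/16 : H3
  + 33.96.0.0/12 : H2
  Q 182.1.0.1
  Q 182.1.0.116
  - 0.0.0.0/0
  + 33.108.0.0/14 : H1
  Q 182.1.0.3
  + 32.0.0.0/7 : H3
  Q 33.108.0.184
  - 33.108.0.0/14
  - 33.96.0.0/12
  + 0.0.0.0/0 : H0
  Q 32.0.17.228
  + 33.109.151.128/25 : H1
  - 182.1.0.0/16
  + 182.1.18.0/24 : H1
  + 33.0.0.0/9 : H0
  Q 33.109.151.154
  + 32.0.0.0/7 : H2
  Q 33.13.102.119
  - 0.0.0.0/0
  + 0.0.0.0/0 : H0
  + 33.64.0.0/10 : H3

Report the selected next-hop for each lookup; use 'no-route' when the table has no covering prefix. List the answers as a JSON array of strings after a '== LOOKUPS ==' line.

Trace:
  add 32.0.0.0/4 -> H1 at depth 4
  del 32.0.0.0/4 (clear depth 4)
  add 182.0.0.0/12 -> H2 at depth 12
  add 33.0.0.0/8 -> H0 at depth 8
  del 182.0.0.0/12 (clear depth 12)
  del 33.0.0.0/8 (clear depth 8)
  add 0.0.0.0/0 -> H3 at depth 0
  add 182.1.0.0/16 -> H3 at depth 16
  add 33.96.0.0/12 -> H2 at depth 12
  ? 182.1.0.1  path d0:H3→d1:-→d2:-→d3:-→d4:-→d5:-→d6:-→d7:-→d8:-→d9:-→d10:-→d11:-→d12:-→d13:-→d14:-→d15:-→d16:H3  best=H3
  ? 182.1.0.116  path d0:H3→d1:-→d2:-→d3:-→d4:-→d5:-→d6:-→d7:-→d8:-→d9:-→d10:-→d11:-→d12:-→d13:-→d14:-→d15:-→d16:H3  best=H3
  del 0.0.0.0/0 (clear depth 0)
  add 33.108.0.0/14 -> H1 at depth 14
  ? 182.1.0.3  path d0:-→d1:-→d2:-→d3:-→d4:-→d5:-→d6:-→d7:-→d8:-→d9:-→d10:-→d11:-→d12:-→d13:-→d14:-→d15:-→d16:H3  best=H3
  add 32.0.0.0/7 -> H3 at depth 7
  ? 33.108.0.184  path d0:-→d1:-→d2:-→d3:-→d4:-→d5:-→d6:-→d7:H3→d8:-→d9:-→d10:-→d11:-→d12:H2→d13:-→d14:H1  best=H1
  del 33.108.0.0/14 (clear depth 14)
  del 33.96.0.0/12 (clear depth 12)
  add 0.0.0.0/0 -> H0 at depth 0
  ? 32.0.17.228  path d0:H0→d1:-→d2:-→d3:-→d4:-→d5:-→d6:-→d7:H3  best=H3
  add 33.109.151.128/25 -> H1 at depth 25
  del 182.1.0.0/16 (clear depth 16)
  add 182.1.18.0/24 -> H1 at depth 24
  add 33.0.0.0/9 -> H0 at depth 9
  ? 33.109.151.154  path d0:H0→d1:-→d2:-→d3:-→d4:-→d5:-→d6:-→d7:H3→d8:-→d9:H0→d10:-→d11:-→d12:-→d13:-→d14:-→d15:-→d16:-→d17:-→d18:-→d19:-→d20:-→d21:-→d22:-→d23:-→d24:-→d25:H1  best=H1
  add 32.0.0.0/7 -> H2 at depth 7
  ? 33.13.102.119  path d0:H0→d1:-→d2:-→d3:-→d4:-→d5:-→d6:-→d7:H2→d8:-→d9:H0  best=H0
  del 0.0.0.0/0 (clear depth 0)
  add 0.0.0.0/0 -> H0 at depth 0
  add 33.64.0.0/10 -> H3 at depth 10

== LOOKUPS ==
["H3","H3","H3","H1","H3","H1","H0"]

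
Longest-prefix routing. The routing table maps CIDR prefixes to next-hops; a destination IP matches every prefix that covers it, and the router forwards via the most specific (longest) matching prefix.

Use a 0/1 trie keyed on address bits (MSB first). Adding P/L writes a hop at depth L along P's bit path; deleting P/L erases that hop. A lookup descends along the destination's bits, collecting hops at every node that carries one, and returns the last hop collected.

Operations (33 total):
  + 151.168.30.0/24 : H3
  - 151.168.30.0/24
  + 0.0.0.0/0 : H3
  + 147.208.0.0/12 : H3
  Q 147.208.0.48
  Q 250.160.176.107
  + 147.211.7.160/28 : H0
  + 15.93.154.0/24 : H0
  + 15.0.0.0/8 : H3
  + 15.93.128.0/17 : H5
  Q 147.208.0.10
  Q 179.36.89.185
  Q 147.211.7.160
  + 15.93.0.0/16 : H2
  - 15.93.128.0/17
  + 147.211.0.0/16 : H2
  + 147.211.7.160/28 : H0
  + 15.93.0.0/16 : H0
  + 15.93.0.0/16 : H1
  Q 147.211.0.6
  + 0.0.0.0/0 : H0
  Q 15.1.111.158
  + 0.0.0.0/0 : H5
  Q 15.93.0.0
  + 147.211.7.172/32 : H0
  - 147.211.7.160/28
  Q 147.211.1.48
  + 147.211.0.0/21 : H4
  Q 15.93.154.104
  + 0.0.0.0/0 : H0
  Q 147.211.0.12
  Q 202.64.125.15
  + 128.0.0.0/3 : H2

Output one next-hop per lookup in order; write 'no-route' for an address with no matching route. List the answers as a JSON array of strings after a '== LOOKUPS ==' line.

Apply in order:
  + 151.168.30.0/24 (H3) depth=24
  - 151.168.30.0/24 clear@24
  + 0.0.0.0/0 (H3) depth=0
  + 147.208.0.0/12 (H3) depth=12
  Q 147.208.0.48: descend 100100111101 ; hops seen [H3,H3] ; pick H3
  Q 250.160.176.107: descend 1 ; hops seen [H3] ; pick H3
  + 147.211.7.160/28 (H0) depth=28
  + 15.93.154.0/24 (H0) depth=24
  + 15.0.0.0/8 (H3) depth=8
  + 15.93.128.0/17 (H5) depth=17
  Q 147.208.0.10: descend 10010011110100 ; hops seen [H3,H3] ; pick H3
  Q 179.36.89.185: descend 10 ; hops seen [H3] ; pick H3
  Q 147.211.7.160: descend 1001001111010011000001111010 ; hops seen [H3,H3,H0] ; pick H0
  + 15.93.0.0/16 (H2) depth=16
  - 15.93.128.0/17 clear@17
  + 147.211.0.0/16 (H2) depth=16
  + 147.211.7.160/28 (H0) depth=28
  + 15.93.0.0/16 (H0) depth=16
  + 15.93.0.0/16 (H1) depth=16
  Q 147.211.0.6: descend 100100111101001100000 ; hops seen [H3,H3,H2] ; pick H2
  + 0.0.0.0/0 (H0) depth=0
  Q 15.1.111.158: descend 000011110 ; hops seen [H0,H3] ; pick H3
  + 0.0.0.0/0 (H5) depth=0
  Q 15.93.0.0: descend 0000111101011101 ; hops seen [H5,H3,H1] ; pick H1
  + 147.211.7.172/32 (H0) depth=32
  - 147.211.7.160/28 clear@28
  Q 147.211.1.48: descend 100100111101001100000 ; hops seen [H5,H3,H2] ; pick H2
  + 147.211.0.0/21 (H4) depth=21
  Q 15.93.154.104: descend 000011110101110110011010 ; hops seen [H5,H3,H1,H0] ; pick H0
  + 0.0.0.0/0 (H0) depth=0
  Q 147.211.0.12: descend 100100111101001100000 ; hops seen [H0,H3,H2,H4] ; pick H4
  Q 202.64.125.15: descend 1 ; hops seen [H0] ; pick H0
  + 128.0.0.0/3 (H2) depth=3

== LOOKUPS ==
["H3","H3","H3","H3","H0","H2","H3","H1","H2","H0","H4","H0"]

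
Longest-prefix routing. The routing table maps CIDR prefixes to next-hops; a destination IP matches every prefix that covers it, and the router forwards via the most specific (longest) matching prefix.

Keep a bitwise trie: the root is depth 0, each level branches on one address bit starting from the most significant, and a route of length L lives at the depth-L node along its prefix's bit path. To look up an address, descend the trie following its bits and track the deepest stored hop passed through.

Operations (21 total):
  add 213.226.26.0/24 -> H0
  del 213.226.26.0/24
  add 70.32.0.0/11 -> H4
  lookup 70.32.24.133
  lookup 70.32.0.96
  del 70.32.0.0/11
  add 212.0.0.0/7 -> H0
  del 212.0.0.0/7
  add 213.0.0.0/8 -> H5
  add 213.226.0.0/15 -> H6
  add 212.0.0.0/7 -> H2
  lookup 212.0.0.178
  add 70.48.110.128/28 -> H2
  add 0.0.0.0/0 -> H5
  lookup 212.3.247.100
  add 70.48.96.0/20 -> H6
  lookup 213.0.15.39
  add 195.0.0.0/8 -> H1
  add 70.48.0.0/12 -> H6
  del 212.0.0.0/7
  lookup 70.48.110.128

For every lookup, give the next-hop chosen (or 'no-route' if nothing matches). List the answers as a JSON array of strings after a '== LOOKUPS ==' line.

Process each operation:
  add 213.226.26.0/24 -> H0 at depth 24
  - 213.226.26.0/24 clear@24
  add 70.32.0.0/11 -> H4 at depth 11
  ? 70.32.24.133  path d0:-→d1:-→d2:-→d3:-→d4:-→d5:-→d6:-→d7:-→d8:-→d9:-→d10:-→d11:H4  best=H4
  ? 70.32.0.96  path d0:-→d1:-→d2:-→d3:-→d4:-→d5:-→d6:-→d7:-→d8:-→d9:-→d10:-→d11:H4  best=H4
  - 70.32.0.0/11 clear@11
  add 212.0.0.0/7 -> H0 at depth 7
  - 212.0.0.0/7 clear@7
  add 213.0.0.0/8 -> H5 at depth 8
  add 213.226.0.0/15 -> H6 at depth 15
  add 212.0.0.0/7 -> H2 at depth 7
  ? 212.0.0.178  path d0:-→d1:-→d2:-→d3:-→d4:-→d5:-→d6:-→d7:H2  best=H2
  add 70.48.110.128/28 -> H2 at depth 28
  add 0.0.0.0/0 -> H5 at depth 0
  ? 212.3.247.100  path d0:H5→d1:-→d2:-→d3:-→d4:-→d5:-→d6:-→d7:H2  best=H2
  add 70.48.96.0/20 -> H6 at depth 20
  ? 213.0.15.39  path d0:H5→d1:-→d2:-→d3:-→d4:-→d5:-→d6:-→d7:H2→d8:H5  best=H5
  add 195.0.0.0/8 -> H1 at depth 8
  add 70.48.0.0/12 -> H6 at depth 12
  - 212.0.0.0/7 clear@7
  ? 70.48.110.128  path d0:H5→d1:-→d2:-→d3:-→d4:-→d5:-→d6:-→d7:-→d8:-→d9:-→d10:-→d11:-→d12:H6→d13:-→d14:-→d15:-→d16:-→d17:-→d18:-→d19:-→d20:H6→d21:-→d22:-→d23:-→d24:-→d25:-→d26:-→d27:-→d28:H2  best=H2

== LOOKUPS ==
["H4","H4","H2","H2","H5","H2"]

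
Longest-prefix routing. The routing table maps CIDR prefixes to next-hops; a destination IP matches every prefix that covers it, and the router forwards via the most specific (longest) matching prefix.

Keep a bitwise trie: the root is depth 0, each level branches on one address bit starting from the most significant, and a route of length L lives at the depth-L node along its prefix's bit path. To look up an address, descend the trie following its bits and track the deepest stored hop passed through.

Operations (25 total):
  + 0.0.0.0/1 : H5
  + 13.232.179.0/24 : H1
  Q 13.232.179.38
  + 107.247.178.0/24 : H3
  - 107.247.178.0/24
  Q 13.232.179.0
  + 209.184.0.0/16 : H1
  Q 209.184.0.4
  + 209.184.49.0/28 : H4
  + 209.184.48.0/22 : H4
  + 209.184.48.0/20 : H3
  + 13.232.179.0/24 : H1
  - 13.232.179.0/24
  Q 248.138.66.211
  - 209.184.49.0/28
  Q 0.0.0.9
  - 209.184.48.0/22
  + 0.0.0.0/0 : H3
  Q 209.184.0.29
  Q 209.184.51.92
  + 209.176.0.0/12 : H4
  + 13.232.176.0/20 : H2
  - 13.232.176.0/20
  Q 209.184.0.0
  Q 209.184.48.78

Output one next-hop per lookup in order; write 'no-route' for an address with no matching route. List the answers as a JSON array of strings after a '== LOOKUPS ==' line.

Apply in order:
  add 0.0.0.0/1 -> H5 at depth 1
  add 13.232.179.0/24 -> H1 at depth 24
  lookup 13.232.179.38: bits 000011011110100010110011 walk d0:-→d1:H5→d2:-→d3:-→d4:-→d5:-→d6:-→d7:-→d8:-→d9:-→d10:-→d11:-→d12:-→d13:-→d14:-→d15:-→d16:-→d17:-→d18:-→d19:-→d20:-→d21:-→d22:-→d23:-→d24:H1 -> H1
  add 107.247.178.0/24 -> H3 at depth 24
  - 107.247.178.0/24 clear@24
  lookup 13.232.179.0: bits 000011011110100010110011 walk d0:-→d1:H5→d2:-→d3:-→d4:-→d5:-→d6:-→d7:-→d8:-→d9:-→d10:-→d11:-→d12:-→d13:-→d14:-→d15:-→d16:-→d17:-→d18:-→d19:-→d20:-→d21:-→d22:-→d23:-→d24:H1 -> H1
  add 209.184.0.0/16 -> H1 at depth 16
  lookup 209.184.0.4: bits 1101000110111000 walk d0:-→d1:-→d2:-→d3:-→d4:-→d5:-→d6:-→d7:-→d8:-→d9:-→d10:-→d11:-→d12:-→d13:-→d14:-→d15:-→d16:H1 -> H1
  add 209.184.49.0/28 -> H4 at depth 28
  add 209.184.48.0/22 -> H4 at depth 22
  add 209.184.48.0/20 -> H3 at depth 20
  add 13.232.179.0/24 -> H1 at depth 24
  - 13.232.179.0/24 clear@24
  lookup 248.138.66.211: bits 11 walk d0:-→d1:-→d2:- -> no-route
  - 209.184.49.0/28 clear@28
  lookup 0.0.0.9: bits 0000 walk d0:-→d1:H5→d2:-→d3:-→d4:- -> H5
  - 209.184.48.0/22 clear@22
  add 0.0.0.0/0 -> H3 at depth 0
  lookup 209.184.0.29: bits 110100011011100000 walk d0:H3→d1:-→d2:-→d3:-→d4:-→d5:-→d6:-→d7:-→d8:-→d9:-→d10:-→d11:-→d12:-→d13:-→d14:-→d15:-→d16:H1→d17:-→d18:- -> H1
  lookup 209.184.51.92: bits 1101000110111000001100 walk d0:H3→d1:-→d2:-→d3:-→d4:-→d5:-→d6:-→d7:-→d8:-→d9:-→d10:-→d11:-→d12:-→d13:-→d14:-→d15:-→d16:H1→d17:-→d18:-→d19:-→d20:H3→d21:-→d22:- -> H3
  add 209.176.0.0/12 -> H4 at depth 12
  add 13.232.176.0/20 -> H2 at depth 20
  - 13.232.176.0/20 clear@20
  lookup 209.184.0.0: bits 110100011011100000 walk d0:H3→d1:-→d2:-→d3:-→d4:-→d5:-→d6:-→d7:-→d8:-→d9:-→d10:-→d11:-→d12:H4→d13:-→d14:-→d15:-→d16:H1→d17:-→d18:- -> H1
  lookup 209.184.48.78: bits 11010001101110000011000 walk d0:H3→d1:-→d2:-→d3:-→d4:-→d5:-→d6:-→d7:-→d8:-→d9:-→d10:-→d11:-→d12:H4→d13:-→d14:-→d15:-→d16:H1→d17:-→d18:-→d19:-→d20:H3→d21:-→d22:-→d23:- -> H3

== LOOKUPS ==
["H1","H1","H1","no-route","H5","H1","H3","H1","H3"]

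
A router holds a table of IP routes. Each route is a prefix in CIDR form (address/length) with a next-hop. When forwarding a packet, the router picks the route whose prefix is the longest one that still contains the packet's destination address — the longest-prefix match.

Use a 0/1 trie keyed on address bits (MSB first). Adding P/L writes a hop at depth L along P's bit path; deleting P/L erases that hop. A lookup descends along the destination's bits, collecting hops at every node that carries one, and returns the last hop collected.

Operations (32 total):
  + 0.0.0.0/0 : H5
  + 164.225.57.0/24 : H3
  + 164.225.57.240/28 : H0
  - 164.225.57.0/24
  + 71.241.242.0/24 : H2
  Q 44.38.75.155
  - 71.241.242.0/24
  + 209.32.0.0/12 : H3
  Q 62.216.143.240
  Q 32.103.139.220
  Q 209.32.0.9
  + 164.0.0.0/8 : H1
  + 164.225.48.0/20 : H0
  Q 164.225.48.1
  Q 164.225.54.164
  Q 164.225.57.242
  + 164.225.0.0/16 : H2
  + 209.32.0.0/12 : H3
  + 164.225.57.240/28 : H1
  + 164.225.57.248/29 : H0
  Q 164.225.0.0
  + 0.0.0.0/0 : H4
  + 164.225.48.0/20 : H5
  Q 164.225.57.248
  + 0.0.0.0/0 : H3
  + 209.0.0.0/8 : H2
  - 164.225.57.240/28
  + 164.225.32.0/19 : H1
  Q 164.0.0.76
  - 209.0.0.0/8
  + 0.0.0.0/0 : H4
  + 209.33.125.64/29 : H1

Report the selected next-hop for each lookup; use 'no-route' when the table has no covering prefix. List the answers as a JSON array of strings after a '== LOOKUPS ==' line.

Process each operation:
  add 0.0.0.0/0 -> H5 at depth 0
  add 164.225.57.0/24 -> H3 at depth 24
  add 164.225.57.240/28 -> H0 at depth 28
  del 164.225.57.0/24 (clear depth 24)
  add 71.241.242.0/24 -> H2 at depth 24
  ? 44.38.75.155  path d0:H5→d1:-  best=H5
  del 71.241.242.0/24 (clear depth 24)
  add 209.32.0.0/12 -> H3 at depth 12
  ? 62.216.143.240  path d0:H5→d1:-  best=H5
  ? 32.103.139.220  path d0:H5→d1:-  best=H5
  ? 209.32.0.9  path d0:H5→d1:-→d2:-→d3:-→d4:-→d5:-→d6:-→d7:-→d8:-→d9:-→d10:-→d11:-→d12:H3  best=H3
  add 164.0.0.0/8 -> H1 at depth 8
  add 164.225.48.0/20 -> H0 at depth 20
  ? 164.225.48.1  path d0:H5→d1:-→d2:-→d3:-→d4:-→d5:-→d6:-→d7:-→d8:H1→d9:-→d10:-→d11:-→d12:-→d13:-→d14:-→d15:-→d16:-→d17:-→d18:-→d19:-→d20:H0  best=H0
  ? 164.225.54.164  path d0:H5→d1:-→d2:-→d3:-→d4:-→d5:-→d6:-→d7:-→d8:H1→d9:-→d10:-→d11:-→d12:-→d13:-→d14:-→d15:-→d16:-→d17:-→d18:-→d19:-→d20:H0  best=H0
  ? 164.225.57.242  path d0:H5→d1:-→d2:-→d3:-→d4:-→d5:-→d6:-→d7:-→d8:H1→d9:-→d10:-→d11:-→d12:-→d13:-→d14:-→d15:-→d16:-→d17:-→d18:-→d19:-→d20:H0→d21:-→d22:-→d23:-→d24:-→d25:-→d26:-→d27:-→d28:H0  best=H0
  add 164.225.0.0/16 -> H2 at depth 16
  add 209.32.0.0/12 -> H3 at depth 12
  add 164.225.57.240/28 -> H1 at depth 28
  add 164.225.57.248/29 -> H0 at depth 29
  ? 164.225.0.0  path d0:H5→d1:-→d2:-→d3:-→d4:-→d5:-→d6:-→d7:-→d8:H1→d9:-→d10:-→d11:-→d12:-→d13:-→d14:-→d15:-→d16:H2→d17:-→d18:-  best=H2
  add 0.0.0.0/0 -> H4 at depth 0
  add 164.225.48.0/20 -> H5 at depth 20
  ? 164.225.57.248  path d0:H4→d1:-→d2:-→d3:-→d4:-→d5:-→d6:-→d7:-→d8:H1→d9:-→d10:-→d11:-→d12:-→d13:-→d14:-→d15:-→d16:H2→d17:-→d18:-→d19:-→d20:H5→d21:-→d22:-→d23:-→d24:-→d25:-→d26:-→d27:-→d28:H1→d29:H0  best=H0
  add 0.0.0.0/0 -> H3 at depth 0
  add 209.0.0.0/8 -> H2 at depth 8
  del 164.225.57.240/28 (clear depth 28)
  add 164.225.32.0/19 -> H1 at depth 19
  ? 164.0.0.76  path d0:H3→d1:-→d2:-→d3:-→d4:-→d5:-→d6:-→d7:-→d8:H1  best=H1
  del 209.0.0.0/8 (clear depth 8)
  add 0.0.0.0/0 -> H4 at depth 0
  add 209.33.125.64/29 -> H1 at depth 29

== LOOKUPS ==
["H5","H5","H5","H3","H0","H0","H0","H2","H0","H1"]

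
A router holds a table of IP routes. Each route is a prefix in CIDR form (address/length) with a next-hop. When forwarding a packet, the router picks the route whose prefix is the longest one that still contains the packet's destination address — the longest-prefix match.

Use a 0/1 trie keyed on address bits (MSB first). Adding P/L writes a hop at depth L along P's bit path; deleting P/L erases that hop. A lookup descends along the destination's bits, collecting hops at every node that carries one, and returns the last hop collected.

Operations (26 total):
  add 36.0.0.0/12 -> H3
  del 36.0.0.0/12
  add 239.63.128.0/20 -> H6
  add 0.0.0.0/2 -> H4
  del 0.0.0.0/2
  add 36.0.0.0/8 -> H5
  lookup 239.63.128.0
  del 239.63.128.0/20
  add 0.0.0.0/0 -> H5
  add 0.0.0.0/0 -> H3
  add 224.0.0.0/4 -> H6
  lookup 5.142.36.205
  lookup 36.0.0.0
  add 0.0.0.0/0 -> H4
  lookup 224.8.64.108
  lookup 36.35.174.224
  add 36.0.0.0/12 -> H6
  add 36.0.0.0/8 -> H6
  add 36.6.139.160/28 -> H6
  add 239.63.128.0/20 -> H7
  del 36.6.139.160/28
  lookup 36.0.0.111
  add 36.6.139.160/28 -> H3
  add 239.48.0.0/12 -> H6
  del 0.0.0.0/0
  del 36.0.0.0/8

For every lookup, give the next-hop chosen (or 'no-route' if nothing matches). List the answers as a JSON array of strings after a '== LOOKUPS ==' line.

Trace:
  add 36.0.0.0/12 -> H3 at depth 12
  del 36.0.0.0/12 (clear depth 12)
  add 239.63.128.0/20 -> H6 at depth 20
  add 0.0.0.0/2 -> H4 at depth 2
  del 0.0.0.0/2 (clear depth 2)
  add 36.0.0.0/8 -> H5 at depth 8
  lookup 239.63.128.0: bits 11101111001111111000 walk d0:-→d1:-→d2:-→d3:-→d4:-→d5:-→d6:-→d7:-→d8:-→d9:-→d10:-→d11:-→d12:-→d13:-→d14:-→d15:-→d16:-→d17:-→d18:-→d19:-→d20:H6 -> H6
  del 239.63.128.0/20 (clear depth 20)
  add 0.0.0.0/0 -> H5 at depth 0
  add 0.0.0.0/0 -> H3 at depth 0
  add 224.0.0.0/4 -> H6 at depth 4
  lookup 5.142.36.205: bits 00 walk d0:H3→d1:-→d2:- -> H3
  lookup 36.0.0.0: bits 001001000000 walk d0:H3→d1:-→d2:-→d3:-→d4:-→d5:-→d6:-→d7:-→d8:H5→d9:-→d10:-→d11:-→d12:- -> H5
  add 0.0.0.0/0 -> H4 at depth 0
  lookup 224.8.64.108: bits 1110 walk d0:H4→d1:-→d2:-→d3:-→d4:H6 -> H6
  lookup 36.35.174.224: bits 0010010000 walk d0:H4→d1:-→d2:-→d3:-→d4:-→d5:-→d6:-→d7:-→d8:H5→d9:-→d10:- -> H5
  add 36.0.0.0/12 -> H6 at depth 12
  add 36.0.0.0/8 -> H6 at depth 8
  add 36.6.139.160/28 -> H6 at depth 28
  add 239.63.128.0/20 -> H7 at depth 20
  del 36.6.139.160/28 (clear depth 28)
  lookup 36.0.0.111: bits 0010010000000 walk d0:H4→d1:-→d2:-→d3:-→d4:-→d5:-→d6:-→d7:-→d8:H6→d9:-→d10:-→d11:-→d12:H6→d13:- -> H6
  add 36.6.139.160/28 -> H3 at depth 28
  add 239.48.0.0/12 -> H6 at depth 12
  del 0.0.0.0/0 (clear depth 0)
  del 36.0.0.0/8 (clear depth 8)

== LOOKUPS ==
["H6","H3","H5","H6","H5","H6"]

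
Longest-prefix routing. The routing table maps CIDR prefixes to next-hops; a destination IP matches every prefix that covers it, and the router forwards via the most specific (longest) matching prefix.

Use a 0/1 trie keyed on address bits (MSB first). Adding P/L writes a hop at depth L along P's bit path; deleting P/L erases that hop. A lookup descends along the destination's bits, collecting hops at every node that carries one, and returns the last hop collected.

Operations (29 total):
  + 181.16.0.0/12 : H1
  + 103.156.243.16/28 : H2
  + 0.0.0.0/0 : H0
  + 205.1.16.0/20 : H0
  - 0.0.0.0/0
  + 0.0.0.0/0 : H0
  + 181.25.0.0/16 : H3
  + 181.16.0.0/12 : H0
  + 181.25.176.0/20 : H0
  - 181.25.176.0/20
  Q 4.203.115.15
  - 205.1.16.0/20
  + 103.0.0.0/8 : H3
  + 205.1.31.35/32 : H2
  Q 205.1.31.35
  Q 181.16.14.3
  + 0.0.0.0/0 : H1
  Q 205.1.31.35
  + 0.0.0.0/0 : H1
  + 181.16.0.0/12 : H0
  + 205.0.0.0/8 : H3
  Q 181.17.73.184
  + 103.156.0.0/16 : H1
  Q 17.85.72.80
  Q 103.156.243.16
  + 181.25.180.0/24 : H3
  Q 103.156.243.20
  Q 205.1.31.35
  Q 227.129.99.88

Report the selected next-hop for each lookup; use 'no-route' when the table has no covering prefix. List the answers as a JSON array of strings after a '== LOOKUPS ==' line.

Apply in order:
  + 181.16.0.0/12 (H1) depth=12
  + 103.156.243.16/28 (H2) depth=28
  + 0.0.0.0/0 (H0) depth=0
  + 205.1.16.0/20 (H0) depth=20
  - 0.0.0.0/0 clear@0
  + 0.0.0.0/0 (H0) depth=0
  + 181.25.0.0/16 (H3) depth=16
  + 181.16.0.0/12 (H0) depth=12
  + 181.25.176.0/20 (H0) depth=20
  - 181.25.176.0/20 clear@20
  lookup 4.203.115.15: bits 0 walk d0:H0→d1:- -> H0
  - 205.1.16.0/20 clear@20
  + 103.0.0.0/8 (H3) depth=8
  + 205.1.31.35/32 (H2) depth=32
  lookup 205.1.31.35: bits 11001101000000010001111100100011 walk d0:H0→d1:-→d2:-→d3:-→d4:-→d5:-→d6:-→d7:-→d8:-→d9:-→d10:-→d11:-→d12:-→d13:-→d14:-→d15:-→d16:-→d17:-→d18:-→d19:-→d20:-→d21:-→d22:-→d23:-→d24:-→d25:-→d26:-→d27:-→d28:-→d29:-→d30:-→d31:-→d32:H2 -> H2
  lookup 181.16.14.3: bits 101101010001 walk d0:H0→d1:-→d2:-→d3:-→d4:-→d5:-→d6:-→d7:-→d8:-→d9:-→d10:-→d11:-→d12:H0 -> H0
  + 0.0.0.0/0 (H1) depth=0
  lookup 205.1.31.35: bits 11001101000000010001111100100011 walk d0:H1→d1:-→d2:-→d3:-→d4:-→d5:-→d6:-→d7:-→d8:-→d9:-→d10:-→d11:-→d12:-→d13:-→d14:-→d15:-→d16:-→d17:-→d18:-→d19:-→d20:-→d21:-→d22:-→d23:-→d24:-→d25:-→d26:-→d27:-→d28:-→d29:-→d30:-→d31:-→d32:H2 -> H2
  + 0.0.0.0/0 (H1) depth=0
  + 181.16.0.0/12 (H0) depth=12
  + 205.0.0.0/8 (H3) depth=8
  lookup 181.17.73.184: bits 101101010001 walk d0:H1→d1:-→d2:-→d3:-→d4:-→d5:-→d6:-→d7:-→d8:-→d9:-→d10:-→d11:-→d12:H0 -> H0
  + 103.156.0.0/16 (H1) depth=16
  lookup 17.85.72.80: bits 0 walk d0:H1→d1:- -> H1
  lookup 103.156.243.16: bits 0110011110011100111100110001 walk d0:H1→d1:-→d2:-→d3:-→d4:-→d5:-→d6:-→d7:-→d8:H3→d9:-→d10:-→d11:-→d12:-→d13:-→d14:-→d15:-→d16:H1→d17:-→d18:-→d19:-→d20:-→d21:-→d22:-→d23:-→d24:-→d25:-→d26:-→d27:-→d28:H2 -> H2
  + 181.25.180.0/24 (H3) depth=24
  lookup 103.156.243.20: bits 0110011110011100111100110001 walk d0:H1→d1:-→d2:-→d3:-→d4:-→d5:-→d6:-→d7:-→d8:H3→d9:-→d10:-→d11:-→d12:-→d13:-→d14:-→d15:-→d16:H1→d17:-→d18:-→d19:-→d20:-→d21:-→d22:-→d23:-→d24:-→d25:-→d26:-→d27:-→d28:H2 -> H2
  lookup 205.1.31.35: bits 11001101000000010001111100100011 walk d0:H1→d1:-→d2:-→d3:-→d4:-→d5:-→d6:-→d7:-→d8:H3→d9:-→d10:-→d11:-→d12:-→d13:-→d14:-→d15:-→d16:-→d17:-→d18:-→d19:-→d20:-→d21:-→d22:-→d23:-→d24:-→d25:-→d26:-→d27:-→d28:-→d29:-→d30:-→d31:-→d32:H2 -> H2
  lookup 227.129.99.88: bits 11 walk d0:H1→d1:-→d2:- -> H1

== LOOKUPS ==
["H0","H2","H0","H2","H0","H1","H2","H2","H2","H1"]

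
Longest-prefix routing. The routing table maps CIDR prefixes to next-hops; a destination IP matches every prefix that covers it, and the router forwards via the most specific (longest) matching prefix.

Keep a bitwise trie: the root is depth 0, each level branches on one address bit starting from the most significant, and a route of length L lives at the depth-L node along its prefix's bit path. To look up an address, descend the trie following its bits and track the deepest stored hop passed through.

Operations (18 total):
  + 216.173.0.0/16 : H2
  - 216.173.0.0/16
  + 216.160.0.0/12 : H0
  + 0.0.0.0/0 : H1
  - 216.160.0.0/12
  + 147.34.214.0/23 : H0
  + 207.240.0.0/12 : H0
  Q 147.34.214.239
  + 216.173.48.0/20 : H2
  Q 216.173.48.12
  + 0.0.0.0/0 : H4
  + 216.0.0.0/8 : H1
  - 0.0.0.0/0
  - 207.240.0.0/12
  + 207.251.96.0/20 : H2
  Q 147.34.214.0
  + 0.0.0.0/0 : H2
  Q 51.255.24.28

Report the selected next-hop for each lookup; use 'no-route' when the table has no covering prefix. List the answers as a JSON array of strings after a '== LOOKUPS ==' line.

Process each operation:
  add 216.173.0.0/16 -> H2 at depth 16
  del 216.173.0.0/16 (clear depth 16)
  add 216.160.0.0/12 -> H0 at depth 12
  add 0.0.0.0/0 -> H1 at depth 0
  del 216.160.0.0/12 (clear depth 12)
  add 147.34.214.0/23 -> H0 at depth 23
  add 207.240.0.0/12 -> H0 at depth 12
  lookup 147.34.214.239: bits 10010011001000101101011 walk d0:H1→d1:-→d2:-→d3:-→d4:-→d5:-→d6:-→d7:-→d8:-→d9:-→d10:-→d11:-→d12:-→d13:-→d14:-→d15:-→d16:-→d17:-→d18:-→d19:-→d20:-→d21:-→d22:-→d23:H0 -> H0
  add 216.173.48.0/20 -> H2 at depth 20
  lookup 216.173.48.12: bits 11011000101011010011 walk d0:H1→d1:-→d2:-→d3:-→d4:-→d5:-→d6:-→d7:-→d8:-→d9:-→d10:-→d11:-→d12:-→d13:-→d14:-→d15:-→d16:-→d17:-→d18:-→d19:-→d20:H2 -> H2
  add 0.0.0.0/0 -> H4 at depth 0
  add 216.0.0.0/8 -> H1 at depth 8
  del 0.0.0.0/0 (clear depth 0)
  del 207.240.0.0/12 (clear depth 12)
  add 207.251.96.0/20 -> H2 at depth 20
  lookup 147.34.214.0: bits 10010011001000101101011 walk d0:-→d1:-→d2:-→d3:-→d4:-→d5:-→d6:-→d7:-→d8:-→d9:-→d10:-→d11:-→d12:-→d13:-→d14:-→d15:-→d16:-→d17:-→d18:-→d19:-→d20:-→d21:-→d22:-→d23:H0 -> H0
  add 0.0.0.0/0 -> H2 at depth 0
  lookup 51.255.24.28: bits ε walk d0:H2 -> H2

== LOOKUPS ==
["H0","H2","H0","H2"]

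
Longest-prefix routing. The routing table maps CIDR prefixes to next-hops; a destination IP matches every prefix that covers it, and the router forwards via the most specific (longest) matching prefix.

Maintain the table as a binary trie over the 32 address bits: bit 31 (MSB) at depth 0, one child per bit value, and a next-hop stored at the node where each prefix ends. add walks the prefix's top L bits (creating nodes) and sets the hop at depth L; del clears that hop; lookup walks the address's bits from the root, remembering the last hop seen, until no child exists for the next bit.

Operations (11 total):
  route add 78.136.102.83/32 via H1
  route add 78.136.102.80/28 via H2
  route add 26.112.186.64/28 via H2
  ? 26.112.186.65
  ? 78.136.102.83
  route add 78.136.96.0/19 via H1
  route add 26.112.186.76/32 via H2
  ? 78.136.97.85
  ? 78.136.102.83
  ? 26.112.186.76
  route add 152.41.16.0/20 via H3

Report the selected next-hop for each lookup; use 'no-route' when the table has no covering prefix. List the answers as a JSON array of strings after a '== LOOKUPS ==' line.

Trace:
  + 78.136.102.83/32 (H1) depth=32
  + 78.136.102.80/28 (H2) depth=28
  + 26.112.186.64/28 (H2) depth=28
  ? 26.112.186.65  path d0:-→d1:-→d2:-→d3:-→d4:-→d5:-→d6:-→d7:-→d8:-→d9:-→d10:-→d11:-→d12:-→d13:-→d14:-→d15:-→d16:-→d17:-→d18:-→d19:-→d20:-→d21:-→d22:-→d23:-→d24:-→d25:-→d26:-→d27:-→d28:H2  best=H2
  ? 78.136.102.83  path d0:-→d1:-→d2:-→d3:-→d4:-→d5:-→d6:-→d7:-→d8:-→d9:-→d10:-→d11:-→d12:-→d13:-→d14:-→d15:-→d16:-→d17:-→d18:-→d19:-→d20:-→d21:-→d22:-→d23:-→d24:-→d25:-→d26:-→d27:-→d28:H2→d29:-→d30:-→d31:-→d32:H1  best=H1
  + 78.136.96.0/19 (H1) depth=19
  + 26.112.186.76/32 (H2) depth=32
  ? 78.136.97.85  path d0:-→d1:-→d2:-→d3:-→d4:-→d5:-→d6:-→d7:-→d8:-→d9:-→d10:-→d11:-→d12:-→d13:-→d14:-→d15:-→d16:-→d17:-→d18:-→d19:H1→d20:-→d21:-  best=H1
  ? 78.136.102.83  path d0:-→d1:-→d2:-→d3:-→d4:-→d5:-→d6:-→d7:-→d8:-→d9:-→d10:-→d11:-→d12:-→d13:-→d14:-→d15:-→d16:-→d17:-→d18:-→d19:H1→d20:-→d21:-→d22:-→d23:-→d24:-→d25:-→d26:-→d27:-→d28:H2→d29:-→d30:-→d31:-→d32:H1  best=H1
  ? 26.112.186.76  path d0:-→d1:-→d2:-→d3:-→d4:-→d5:-→d6:-→d7:-→d8:-→d9:-→d10:-→d11:-→d12:-→d13:-→d14:-→d15:-→d16:-→d17:-→d18:-→d19:-→d20:-→d21:-→d22:-→d23:-→d24:-→d25:-→d26:-→d27:-→d28:H2→d29:-→d30:-→d31:-→d32:H2  best=H2
  + 152.41.16.0/20 (H3) depth=20

== LOOKUPS ==
["H2","H1","H1","H1","H2"]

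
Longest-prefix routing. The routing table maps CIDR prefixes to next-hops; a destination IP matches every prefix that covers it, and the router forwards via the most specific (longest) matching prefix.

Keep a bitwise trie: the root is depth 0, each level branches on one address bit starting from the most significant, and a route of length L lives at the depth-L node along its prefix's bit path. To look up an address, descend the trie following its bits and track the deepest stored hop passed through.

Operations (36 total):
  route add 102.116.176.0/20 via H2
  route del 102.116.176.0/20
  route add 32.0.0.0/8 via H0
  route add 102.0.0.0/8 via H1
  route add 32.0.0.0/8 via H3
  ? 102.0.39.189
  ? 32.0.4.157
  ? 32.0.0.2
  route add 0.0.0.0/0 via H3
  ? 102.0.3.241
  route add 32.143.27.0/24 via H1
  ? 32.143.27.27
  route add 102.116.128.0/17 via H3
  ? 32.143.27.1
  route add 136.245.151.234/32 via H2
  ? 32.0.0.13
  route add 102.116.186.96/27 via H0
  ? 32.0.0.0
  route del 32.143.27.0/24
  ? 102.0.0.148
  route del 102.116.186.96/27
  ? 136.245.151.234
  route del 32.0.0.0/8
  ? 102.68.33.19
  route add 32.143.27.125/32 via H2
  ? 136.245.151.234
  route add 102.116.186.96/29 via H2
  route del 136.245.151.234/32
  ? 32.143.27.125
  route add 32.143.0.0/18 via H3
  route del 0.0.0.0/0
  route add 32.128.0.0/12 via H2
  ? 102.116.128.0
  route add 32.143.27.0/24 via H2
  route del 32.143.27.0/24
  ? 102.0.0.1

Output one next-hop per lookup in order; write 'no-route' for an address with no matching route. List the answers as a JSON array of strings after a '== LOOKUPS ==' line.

Apply in order:
  + 102.116.176.0/20 (H2) depth=20
  del 102.116.176.0/20 (clear depth 20)
  + 32.0.0.0/8 (H0) depth=8
  + 102.0.0.0/8 (H1) depth=8
  + 32.0.0.0/8 (H3) depth=8
  Q 102.0.39.189: descend 011001100 ; hops seen [H1] ; pick H1
  Q 32.0.4.157: descend 00100000 ; hops seen [H3] ; pick H3
  Q 32.0.0.2: descend 00100000 ; hops seen [H3] ; pick H3
  + 0.0.0.0/0 (H3) depth=0
  Q 102.0.3.241: descend 011001100 ; hops seen [H3,H1] ; pick H1
  + 32.143.27.0/24 (H1) depth=24
  Q 32.143.27.27: descend 001000001000111100011011 ; hops seen [H3,H3,H1] ; pick H1
  + 102.116.128.0/17 (H3) depth=17
  Q 32.143.27.1: descend 001000001000111100011011 ; hops seen [H3,H3,H1] ; pick H1
  + 136.245.151.234/32 (H2) depth=32
  Q 32.0.0.13: descend 00100000 ; hops seen [H3,H3] ; pick H3
  + 102.116.186.96/27 (H0) depth=27
  Q 32.0.0.0: descend 00100000 ; hops seen [H3,H3] ; pick H3
  del 32.143.27.0/24 (clear depth 24)
  Q 102.0.0.148: descend 011001100 ; hops seen [H3,H1] ; pick H1
  del 102.116.186.96/27 (clear depth 27)
  Q 136.245.151.234: descend 10001000111101011001011111101010 ; hops seen [H3,H2] ; pick H2
  del 32.0.0.0/8 (clear depth 8)
  Q 102.68.33.19: descend 0110011001 ; hops seen [H3,H1] ; pick H1
  + 32.143.27.125/32 (H2) depth=32
  Q 136.245.151.234: descend 10001000111101011001011111101010 ; hops seen [H3,H2] ; pick H2
  + 102.116.186.96/29 (H2) depth=29
  del 136.245.151.234/32 (clear depth 32)
  Q 32.143.27.125: descend 00100000100011110001101101111101 ; hops seen [H3,H2] ; pick H2
  + 32.143.0.0/18 (H3) depth=18
  del 0.0.0.0/0 (clear depth 0)
  + 32.128.0.0/12 (H2) depth=12
  Q 102.116.128.0: descend 011001100111010010 ; hops seen [H1,H3] ; pick H3
  + 32.143.27.0/24 (H2) depth=24
  del 32.143.27.0/24 (clear depth 24)
  Q 102.0.0.1: descend 011001100 ; hops seen [H1] ; pick H1

== LOOKUPS ==
["H1","H3","H3","H1","H1","H1","H3","H3","H1","H2","H1","H2","H2","H3","H1"]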